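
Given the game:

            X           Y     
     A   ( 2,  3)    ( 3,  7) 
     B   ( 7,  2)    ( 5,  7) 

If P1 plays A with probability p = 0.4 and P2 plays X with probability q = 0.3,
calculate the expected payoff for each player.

E[P1] = 4.44, E[P2] = 5.62

Work:
E[P1] = p·q·π₁(A,X) + p·(1-q)·π₁(A,Y) + (1-p)·q·π₁(B,X) + (1-p)·(1-q)·π₁(B,Y)
= 0.4·0.3·2 + 0.4·0.7·3 + 0.6·0.3·7 + 0.6·0.7·5
= 4.44

E[P2] = 5.62 (similar calculation)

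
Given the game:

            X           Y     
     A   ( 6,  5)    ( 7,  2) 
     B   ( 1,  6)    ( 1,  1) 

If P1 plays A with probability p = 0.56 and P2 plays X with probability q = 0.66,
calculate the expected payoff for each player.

E[P1] = 3.9904, E[P2] = 4.1208

Work:
E[P1] = p·q·π₁(A,X) + p·(1-q)·π₁(A,Y) + (1-p)·q·π₁(B,X) + (1-p)·(1-q)·π₁(B,Y)
= 0.56·0.66·6 + 0.56·0.34·7 + 0.44·0.66·1 + 0.44·0.34·1
= 3.9904

E[P2] = 4.1208 (similar calculation)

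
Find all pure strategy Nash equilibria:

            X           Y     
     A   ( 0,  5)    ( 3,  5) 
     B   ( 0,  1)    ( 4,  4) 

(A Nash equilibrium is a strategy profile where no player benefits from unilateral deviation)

Nash equilibrium: (A, X), (B, Y)

Work:
Best responses:
  P1 vs X: payoffs [0, 0] → best response A/B (payoff 0)
  P1 vs Y: payoffs [3, 4] → best response B (payoff 4)
  P2 vs A: payoffs [5, 5] → best response X/Y (payoff 5)
  P2 vs B: payoffs [1, 4] → best response Y (payoff 4)
Mutual best responses: (A,X), (B,Y) → Nash equilibria.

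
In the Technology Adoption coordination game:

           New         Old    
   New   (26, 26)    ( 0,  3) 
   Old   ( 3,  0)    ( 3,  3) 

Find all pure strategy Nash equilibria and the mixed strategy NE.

Pure NE: (New, New) and (Old, Old); Mixed NE: p = 0.1154, q = 0.1154

Work:
Check pure NE:
(New, New): (26, 26) - no unilateral deviation beneficial
(Old, Old): (3, 3) - no unilateral deviation beneficial
Mixed NE: P1 plays New with p = 0.1154, P2 plays New with q = 0.1154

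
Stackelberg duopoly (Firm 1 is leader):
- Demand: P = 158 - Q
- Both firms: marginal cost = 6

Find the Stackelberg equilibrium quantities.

q₁* (leader) = 76.0, q₂* (follower) = 38.0

Work:
Follower's reaction: q₂ = (a - c - q₁)/2
Leader substitutes: π₁ = q₁·(a - q₁ - (a-c-q₁)/2 - c)
FOC: q₁* = (158 - 6)/2 = 76.00
Then: q₂* = (158 - 6 - 76.0)/2 = 38.00
Leader has first-mover advantage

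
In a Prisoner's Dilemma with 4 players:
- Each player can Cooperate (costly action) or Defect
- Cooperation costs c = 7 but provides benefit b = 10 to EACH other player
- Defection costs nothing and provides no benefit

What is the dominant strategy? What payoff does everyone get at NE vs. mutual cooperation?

Dominant: Defect; NE payoff = 0; Coop payoff = 23

Work:
Defect dominates (saves cost c = 7, benefit to others is external)
NE: All defect → everyone gets 0
If all cooperate: each receives (3)×10 - 7 = 23
Social dilemma: 23 > 0 but NE gives 0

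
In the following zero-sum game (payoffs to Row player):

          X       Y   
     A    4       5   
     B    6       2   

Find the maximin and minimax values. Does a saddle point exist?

Maximin = 4, Minimax = 5, Saddle: False

Work:
Row minimums: [4, 2] → maximin = 4
Column maximums: [6, 5] → minimax = 5
No saddle point (maximin ≠ minimax). Mixed strategy needed.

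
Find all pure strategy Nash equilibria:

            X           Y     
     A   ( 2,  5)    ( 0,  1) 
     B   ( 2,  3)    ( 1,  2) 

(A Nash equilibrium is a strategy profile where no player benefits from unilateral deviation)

Nash equilibrium: (A, X), (B, X)

Work:
Best responses:
  P1 vs X: payoffs [2, 2] → best response A/B (payoff 2)
  P1 vs Y: payoffs [0, 1] → best response B (payoff 1)
  P2 vs A: payoffs [5, 1] → best response X (payoff 5)
  P2 vs B: payoffs [3, 2] → best response X (payoff 3)
Mutual best responses: (A,X), (B,X) → Nash equilibria.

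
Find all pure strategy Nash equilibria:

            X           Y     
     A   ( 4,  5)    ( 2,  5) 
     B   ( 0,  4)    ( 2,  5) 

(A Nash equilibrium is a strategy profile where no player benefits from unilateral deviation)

Nash equilibrium: (A, X), (A, Y), (B, Y)

Work:
Best responses:
  P1 vs X: payoffs [4, 0] → best response A (payoff 4)
  P1 vs Y: payoffs [2, 2] → best response A/B (payoff 2)
  P2 vs A: payoffs [5, 5] → best response X/Y (payoff 5)
  P2 vs B: payoffs [4, 5] → best response Y (payoff 5)
Mutual best responses: (A,X), (A,Y), (B,Y) → Nash equilibria.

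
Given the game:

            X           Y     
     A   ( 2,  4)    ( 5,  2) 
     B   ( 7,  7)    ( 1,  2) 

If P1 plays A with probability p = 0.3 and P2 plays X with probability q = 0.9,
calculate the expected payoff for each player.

E[P1] = 5.17, E[P2] = 5.69

Work:
E[P1] = p·q·π₁(A,X) + p·(1-q)·π₁(A,Y) + (1-p)·q·π₁(B,X) + (1-p)·(1-q)·π₁(B,Y)
= 0.3·0.9·2 + 0.3·0.1·5 + 0.7·0.9·7 + 0.7·0.1·1
= 5.17

E[P2] = 5.69 (similar calculation)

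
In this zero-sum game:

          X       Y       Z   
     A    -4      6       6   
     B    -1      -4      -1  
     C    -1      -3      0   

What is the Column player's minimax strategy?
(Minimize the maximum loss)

Column should play X, value = -1

Work:
Column player minimizes Row's maximum payoff:
Column X: max payoff to Row = -1
Column Y: max payoff to Row = 6
Column Z: max payoff to Row = 6
Minimum is -1, achieved by column X.
Minimax strategy: X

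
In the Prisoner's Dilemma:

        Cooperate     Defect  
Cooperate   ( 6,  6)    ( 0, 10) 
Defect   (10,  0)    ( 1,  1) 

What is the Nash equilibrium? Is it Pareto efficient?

(Defect, Defect) is NE; not Pareto efficient

Work:
Defect dominates Cooperate for both players:
If P2 cooperates: Defect (10) > Cooperate (6)
If P2 defects: Defect (1) > Cooperate (0)
NE: (Defect, Defect) with payoff (1, 1)
But (Cooperate, Cooperate) = (6, 6) Pareto dominates (1, 1)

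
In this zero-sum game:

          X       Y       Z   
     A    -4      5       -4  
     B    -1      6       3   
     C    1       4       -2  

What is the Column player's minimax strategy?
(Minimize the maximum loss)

Column should play X, value = 1

Work:
Column player minimizes Row's maximum payoff:
Column X: max payoff to Row = 1
Column Y: max payoff to Row = 6
Column Z: max payoff to Row = 3
Minimum is 1, achieved by column X.
Minimax strategy: X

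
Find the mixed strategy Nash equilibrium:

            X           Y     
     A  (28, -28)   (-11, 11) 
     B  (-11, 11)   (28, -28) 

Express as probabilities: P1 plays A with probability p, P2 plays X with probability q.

p = 0.5, q = 0.5

Work:
Find probabilities that make opponent indifferent:
P2 chooses q to make P1 indifferent between A and B
P1 chooses p to make P2 indifferent between X and Y
Mixed NE: P1 plays (A: 0.5, B: 0.5), P2 plays (X: 0.5, Y: 0.5)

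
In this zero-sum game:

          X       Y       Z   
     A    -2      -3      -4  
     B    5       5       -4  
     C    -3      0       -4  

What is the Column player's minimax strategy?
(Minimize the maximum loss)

Column should play Z, value = -4

Work:
Column player minimizes Row's maximum payoff:
Column X: max payoff to Row = 5
Column Y: max payoff to Row = 5
Column Z: max payoff to Row = -4
Minimum is -4, achieved by column Z.
Minimax strategy: Z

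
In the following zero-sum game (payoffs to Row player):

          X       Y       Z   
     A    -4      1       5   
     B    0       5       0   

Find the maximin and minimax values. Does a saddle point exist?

Maximin = 0, Minimax = 0, Saddle: True

Work:
Row minimums: [-4, 0] → maximin = 0
Column maximums: [0, 5, 5] → minimax = 0
Saddle point exists! Game value = 0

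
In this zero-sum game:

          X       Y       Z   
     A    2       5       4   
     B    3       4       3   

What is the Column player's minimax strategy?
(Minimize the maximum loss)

Column should play X, value = 3

Work:
Column player minimizes Row's maximum payoff:
Column X: max payoff to Row = 3
Column Y: max payoff to Row = 5
Column Z: max payoff to Row = 4
Minimum is 3, achieved by column X.
Minimax strategy: X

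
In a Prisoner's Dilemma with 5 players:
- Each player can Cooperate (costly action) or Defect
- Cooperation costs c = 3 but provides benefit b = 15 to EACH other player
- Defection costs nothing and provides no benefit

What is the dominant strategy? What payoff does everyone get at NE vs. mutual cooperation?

Dominant: Defect; NE payoff = 0; Coop payoff = 57

Work:
Defect dominates (saves cost c = 3, benefit to others is external)
NE: All defect → everyone gets 0
If all cooperate: each receives (4)×15 - 3 = 57
Social dilemma: 57 > 0 but NE gives 0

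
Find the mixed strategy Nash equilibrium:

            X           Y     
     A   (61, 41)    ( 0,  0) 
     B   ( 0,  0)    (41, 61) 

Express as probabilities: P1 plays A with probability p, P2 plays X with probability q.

p = 0.598, q = 0.402

Work:
Find probabilities that make opponent indifferent:
P2 chooses q to make P1 indifferent between A and B
P1 chooses p to make P2 indifferent between X and Y
Mixed NE: P1 plays (A: 0.598, B: 0.402), P2 plays (X: 0.402, Y: 0.598)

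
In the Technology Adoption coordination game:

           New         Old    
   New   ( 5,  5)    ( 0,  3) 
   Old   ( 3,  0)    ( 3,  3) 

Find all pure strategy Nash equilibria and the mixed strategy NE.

Pure NE: (New, New) and (Old, Old); Mixed NE: p = 0.6, q = 0.6

Work:
Check pure NE:
(New, New): (5, 5) - no unilateral deviation beneficial
(Old, Old): (3, 3) - no unilateral deviation beneficial
Mixed NE: P1 plays New with p = 0.6, P2 plays New with q = 0.6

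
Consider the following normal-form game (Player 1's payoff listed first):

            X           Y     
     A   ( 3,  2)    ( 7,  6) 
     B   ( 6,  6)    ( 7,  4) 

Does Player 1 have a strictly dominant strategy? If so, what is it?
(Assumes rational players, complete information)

No strictly dominant strategy exists for Player 1

Work:
A strategy strictly dominates another if it gives a strictly higher payoff against every opponent action. Compare each pair of P1's strategies column-by-column:
  A vs B: [3 vs 6, 7 vs 7] → A does not strictly dominate B (column X: 3 ≤ 6)
  B vs A: [6 vs 3, 7 vs 7] → B does not strictly dominate A (column Y: 7 ≤ 7)
No single strategy strictly dominates all others → no strictly dominant strategy.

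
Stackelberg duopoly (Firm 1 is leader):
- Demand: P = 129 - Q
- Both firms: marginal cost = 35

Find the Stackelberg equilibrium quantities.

q₁* (leader) = 47.0, q₂* (follower) = 23.5

Work:
Follower's reaction: q₂ = (a - c - q₁)/2
Leader substitutes: π₁ = q₁·(a - q₁ - (a-c-q₁)/2 - c)
FOC: q₁* = (129 - 35)/2 = 47.00
Then: q₂* = (129 - 35 - 47.0)/2 = 23.50
Leader has first-mover advantage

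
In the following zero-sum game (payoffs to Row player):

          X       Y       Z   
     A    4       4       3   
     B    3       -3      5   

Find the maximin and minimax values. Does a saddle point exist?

Maximin = 3, Minimax = 4, Saddle: False

Work:
Row minimums: [3, -3] → maximin = 3
Column maximums: [4, 4, 5] → minimax = 4
No saddle point (maximin ≠ minimax). Mixed strategy needed.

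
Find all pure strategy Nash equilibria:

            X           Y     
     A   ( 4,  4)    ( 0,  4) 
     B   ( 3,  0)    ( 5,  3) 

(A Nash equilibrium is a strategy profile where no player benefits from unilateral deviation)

Nash equilibrium: (A, X), (B, Y)

Work:
Best responses:
  P1 vs X: payoffs [4, 3] → best response A (payoff 4)
  P1 vs Y: payoffs [0, 5] → best response B (payoff 5)
  P2 vs A: payoffs [4, 4] → best response X/Y (payoff 4)
  P2 vs B: payoffs [0, 3] → best response Y (payoff 3)
Mutual best responses: (A,X), (B,Y) → Nash equilibria.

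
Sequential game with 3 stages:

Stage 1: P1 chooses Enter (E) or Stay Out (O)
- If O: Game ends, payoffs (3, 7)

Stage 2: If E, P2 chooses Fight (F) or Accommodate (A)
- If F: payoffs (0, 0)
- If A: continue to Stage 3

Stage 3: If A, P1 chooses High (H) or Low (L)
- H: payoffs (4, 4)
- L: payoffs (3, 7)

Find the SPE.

SPE: (E, A, H); Outcome (4, 4)

Work:
Stage 3: P1 chooses H (4 vs 3)
Stage 2: P2: F->0, A->4 (anticipating H). Choose A
Stage 1: P1: O->3, E->4 (anticipating A, H). Choose E
SPE path: E -> A -> H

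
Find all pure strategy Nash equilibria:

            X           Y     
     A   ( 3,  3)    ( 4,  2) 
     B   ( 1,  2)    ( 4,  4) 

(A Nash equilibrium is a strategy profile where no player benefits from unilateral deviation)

Nash equilibrium: (A, X), (B, Y)

Work:
Best responses:
  P1 vs X: payoffs [3, 1] → best response A (payoff 3)
  P1 vs Y: payoffs [4, 4] → best response A/B (payoff 4)
  P2 vs A: payoffs [3, 2] → best response X (payoff 3)
  P2 vs B: payoffs [2, 4] → best response Y (payoff 4)
Mutual best responses: (A,X), (B,Y) → Nash equilibria.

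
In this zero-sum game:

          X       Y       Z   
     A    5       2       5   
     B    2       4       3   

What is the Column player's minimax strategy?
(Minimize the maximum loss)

Column should play Y, value = 4

Work:
Column player minimizes Row's maximum payoff:
Column X: max payoff to Row = 5
Column Y: max payoff to Row = 4
Column Z: max payoff to Row = 5
Minimum is 4, achieved by column Y.
Minimax strategy: Y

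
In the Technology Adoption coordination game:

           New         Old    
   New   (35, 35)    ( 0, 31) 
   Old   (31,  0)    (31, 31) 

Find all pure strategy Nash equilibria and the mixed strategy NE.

Pure NE: (New, New) and (Old, Old); Mixed NE: p = 0.8857, q = 0.8857

Work:
Check pure NE:
(New, New): (35, 35) - no unilateral deviation beneficial
(Old, Old): (31, 31) - no unilateral deviation beneficial
Mixed NE: P1 plays New with p = 0.8857, P2 plays New with q = 0.8857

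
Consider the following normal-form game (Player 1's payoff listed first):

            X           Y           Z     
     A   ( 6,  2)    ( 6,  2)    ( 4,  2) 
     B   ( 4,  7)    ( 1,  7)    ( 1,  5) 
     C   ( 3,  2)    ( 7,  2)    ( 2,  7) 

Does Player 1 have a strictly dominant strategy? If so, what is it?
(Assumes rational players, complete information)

No strictly dominant strategy exists for Player 1

Work:
A strategy strictly dominates another if it gives a strictly higher payoff against every opponent action. Compare each pair of P1's strategies column-by-column:
  A vs B: [6 vs 4, 6 vs 1, 4 vs 1] → A strictly dominates B
  A vs C: [6 vs 3, 6 vs 7, 4 vs 2] → A does not strictly dominate C (column Y: 6 ≤ 7)
  B vs A: [4 vs 6, 1 vs 6, 1 vs 4] → B does not strictly dominate A (column X: 4 ≤ 6)
  B vs C: [4 vs 3, 1 vs 7, 1 vs 2] → B does not strictly dominate C (column Y: 1 ≤ 7)
  C vs A: [3 vs 6, 7 vs 6, 2 vs 4] → C does not strictly dominate A (column X: 3 ≤ 6)
  C vs B: [3 vs 4, 7 vs 1, 2 vs 1] → C does not strictly dominate B (column X: 3 ≤ 4)
No single strategy strictly dominates all others → no strictly dominant strategy.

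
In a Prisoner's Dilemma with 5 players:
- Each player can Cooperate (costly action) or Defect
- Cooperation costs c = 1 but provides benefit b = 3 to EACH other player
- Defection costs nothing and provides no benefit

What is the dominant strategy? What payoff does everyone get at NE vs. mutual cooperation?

Dominant: Defect; NE payoff = 0; Coop payoff = 11

Work:
Defect dominates (saves cost c = 1, benefit to others is external)
NE: All defect → everyone gets 0
If all cooperate: each receives (4)×3 - 1 = 11
Social dilemma: 11 > 0 but NE gives 0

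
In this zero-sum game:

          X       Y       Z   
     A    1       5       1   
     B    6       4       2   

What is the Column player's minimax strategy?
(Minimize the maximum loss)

Column should play Z, value = 2

Work:
Column player minimizes Row's maximum payoff:
Column X: max payoff to Row = 6
Column Y: max payoff to Row = 5
Column Z: max payoff to Row = 2
Minimum is 2, achieved by column Z.
Minimax strategy: Z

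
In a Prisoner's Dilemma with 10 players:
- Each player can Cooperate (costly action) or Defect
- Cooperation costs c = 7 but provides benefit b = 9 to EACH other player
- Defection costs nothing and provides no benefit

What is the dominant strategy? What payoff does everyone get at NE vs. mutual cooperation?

Dominant: Defect; NE payoff = 0; Coop payoff = 74

Work:
Defect dominates (saves cost c = 7, benefit to others is external)
NE: All defect → everyone gets 0
If all cooperate: each receives (9)×9 - 7 = 74
Social dilemma: 74 > 0 but NE gives 0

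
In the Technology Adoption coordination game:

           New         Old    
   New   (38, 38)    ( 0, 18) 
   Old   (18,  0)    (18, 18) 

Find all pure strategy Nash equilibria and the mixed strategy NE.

Pure NE: (New, New) and (Old, Old); Mixed NE: p = 0.4737, q = 0.4737

Work:
Check pure NE:
(New, New): (38, 38) - no unilateral deviation beneficial
(Old, Old): (18, 18) - no unilateral deviation beneficial
Mixed NE: P1 plays New with p = 0.4737, P2 plays New with q = 0.4737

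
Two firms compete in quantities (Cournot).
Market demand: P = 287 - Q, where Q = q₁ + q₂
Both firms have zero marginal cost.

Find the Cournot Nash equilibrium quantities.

q₁* = q₂* = 95.67; P* = 95.67

Work:
Profit: π_i = P·q_i = (a - q_i - q_j)·q_i
FOC: ∂π_i/∂q_i = a - 2q_i - q_j = 0
Reaction function: q_i = (287 - q_j)/2
Symmetry: q* = 287/3 = 95.67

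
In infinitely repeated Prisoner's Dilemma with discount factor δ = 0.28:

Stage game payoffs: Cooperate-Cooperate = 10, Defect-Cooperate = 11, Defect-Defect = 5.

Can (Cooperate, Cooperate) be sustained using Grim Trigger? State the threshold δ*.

δ* = 0.1667; since δ = 0.28 ≥ 0.1667, cooperation can be sustained

Work:
For Grim Trigger:
Cooperate forever: 10/(1-δ)
Defect then punished: 11 + 5·δ/(1-δ)
Need: 10/(1-δ) ≥ 11 + 5·δ/(1-δ)
Solving: δ ≥ (T-R)/(T-P) = (11-10)/(11-5) = 0.1667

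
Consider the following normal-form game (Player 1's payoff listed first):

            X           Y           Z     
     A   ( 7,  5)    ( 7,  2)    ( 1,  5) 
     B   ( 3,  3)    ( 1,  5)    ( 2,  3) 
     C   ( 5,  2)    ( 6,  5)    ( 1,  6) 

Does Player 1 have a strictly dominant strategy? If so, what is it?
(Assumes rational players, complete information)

No strictly dominant strategy exists for Player 1

Work:
A strategy strictly dominates another if it gives a strictly higher payoff against every opponent action. Compare each pair of P1's strategies column-by-column:
  A vs B: [7 vs 3, 7 vs 1, 1 vs 2] → A does not strictly dominate B (column Z: 1 ≤ 2)
  A vs C: [7 vs 5, 7 vs 6, 1 vs 1] → A does not strictly dominate C (column Z: 1 ≤ 1)
  B vs A: [3 vs 7, 1 vs 7, 2 vs 1] → B does not strictly dominate A (column X: 3 ≤ 7)
  B vs C: [3 vs 5, 1 vs 6, 2 vs 1] → B does not strictly dominate C (column X: 3 ≤ 5)
  C vs A: [5 vs 7, 6 vs 7, 1 vs 1] → C does not strictly dominate A (column X: 5 ≤ 7)
  C vs B: [5 vs 3, 6 vs 1, 1 vs 2] → C does not strictly dominate B (column Z: 1 ≤ 2)
No single strategy strictly dominates all others → no strictly dominant strategy.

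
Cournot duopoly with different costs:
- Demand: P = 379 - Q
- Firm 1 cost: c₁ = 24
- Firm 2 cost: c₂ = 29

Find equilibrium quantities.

q₁* = 120.0, q₂* = 115.0

Work:
Reaction: q₁ = (379 - 24 - q₂)/2
Reaction: q₂ = (379 - 29 - q₁)/2
Solve simultaneously:
q₁* = (379 - 2×24 + 29)/3 = 120.0
q₂* = (379 - 2×29 + 24)/3 = 115.0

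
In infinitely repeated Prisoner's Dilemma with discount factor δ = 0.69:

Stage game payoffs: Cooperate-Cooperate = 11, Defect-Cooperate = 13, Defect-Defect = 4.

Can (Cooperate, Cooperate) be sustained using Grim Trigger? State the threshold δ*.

δ* = 0.2222; since δ = 0.69 ≥ 0.2222, cooperation can be sustained

Work:
For Grim Trigger:
Cooperate forever: 11/(1-δ)
Defect then punished: 13 + 4·δ/(1-δ)
Need: 11/(1-δ) ≥ 13 + 4·δ/(1-δ)
Solving: δ ≥ (T-R)/(T-P) = (13-11)/(13-4) = 0.2222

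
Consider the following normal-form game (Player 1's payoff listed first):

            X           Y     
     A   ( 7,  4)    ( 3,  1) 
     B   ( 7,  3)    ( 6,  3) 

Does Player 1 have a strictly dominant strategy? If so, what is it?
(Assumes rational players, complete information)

No strictly dominant strategy exists for Player 1

Work:
A strategy strictly dominates another if it gives a strictly higher payoff against every opponent action. Compare each pair of P1's strategies column-by-column:
  A vs B: [7 vs 7, 3 vs 6] → A does not strictly dominate B (column X: 7 ≤ 7)
  B vs A: [7 vs 7, 6 vs 3] → B does not strictly dominate A (column X: 7 ≤ 7)
No single strategy strictly dominates all others → no strictly dominant strategy.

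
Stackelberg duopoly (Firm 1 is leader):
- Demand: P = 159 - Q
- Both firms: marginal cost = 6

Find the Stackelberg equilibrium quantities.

q₁* (leader) = 76.5, q₂* (follower) = 38.25

Work:
Follower's reaction: q₂ = (a - c - q₁)/2
Leader substitutes: π₁ = q₁·(a - q₁ - (a-c-q₁)/2 - c)
FOC: q₁* = (159 - 6)/2 = 76.50
Then: q₂* = (159 - 6 - 76.5)/2 = 38.25
Leader has first-mover advantage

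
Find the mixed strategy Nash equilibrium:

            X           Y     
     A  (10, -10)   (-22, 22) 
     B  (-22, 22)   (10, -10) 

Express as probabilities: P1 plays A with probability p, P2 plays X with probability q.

p = 0.5, q = 0.5

Work:
Find probabilities that make opponent indifferent:
P2 chooses q to make P1 indifferent between A and B
P1 chooses p to make P2 indifferent between X and Y
Mixed NE: P1 plays (A: 0.5, B: 0.5), P2 plays (X: 0.5, Y: 0.5)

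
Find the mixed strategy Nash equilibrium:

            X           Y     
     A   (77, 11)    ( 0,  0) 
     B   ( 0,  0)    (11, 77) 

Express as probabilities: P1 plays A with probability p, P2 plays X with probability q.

p = 0.875, q = 0.125

Work:
Find probabilities that make opponent indifferent:
P2 chooses q to make P1 indifferent between A and B
P1 chooses p to make P2 indifferent between X and Y
Mixed NE: P1 plays (A: 0.875, B: 0.125), P2 plays (X: 0.125, Y: 0.875)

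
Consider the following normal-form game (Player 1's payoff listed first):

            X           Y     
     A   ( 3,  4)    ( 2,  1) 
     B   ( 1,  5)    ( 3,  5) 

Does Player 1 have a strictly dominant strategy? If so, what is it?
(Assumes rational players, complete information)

No strictly dominant strategy exists for Player 1

Work:
A strategy strictly dominates another if it gives a strictly higher payoff against every opponent action. Compare each pair of P1's strategies column-by-column:
  A vs B: [3 vs 1, 2 vs 3] → A does not strictly dominate B (column Y: 2 ≤ 3)
  B vs A: [1 vs 3, 3 vs 2] → B does not strictly dominate A (column X: 1 ≤ 3)
No single strategy strictly dominates all others → no strictly dominant strategy.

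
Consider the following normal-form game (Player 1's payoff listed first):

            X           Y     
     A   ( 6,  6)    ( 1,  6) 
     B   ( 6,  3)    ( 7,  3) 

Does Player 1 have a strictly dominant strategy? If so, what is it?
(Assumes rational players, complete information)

No strictly dominant strategy exists for Player 1

Work:
A strategy strictly dominates another if it gives a strictly higher payoff against every opponent action. Compare each pair of P1's strategies column-by-column:
  A vs B: [6 vs 6, 1 vs 7] → A does not strictly dominate B (column X: 6 ≤ 6)
  B vs A: [6 vs 6, 7 vs 1] → B does not strictly dominate A (column X: 6 ≤ 6)
No single strategy strictly dominates all others → no strictly dominant strategy.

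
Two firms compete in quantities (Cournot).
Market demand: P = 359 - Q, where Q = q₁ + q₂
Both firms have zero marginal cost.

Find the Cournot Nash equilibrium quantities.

q₁* = q₂* = 119.67; P* = 119.67

Work:
Profit: π_i = P·q_i = (a - q_i - q_j)·q_i
FOC: ∂π_i/∂q_i = a - 2q_i - q_j = 0
Reaction function: q_i = (359 - q_j)/2
Symmetry: q* = 359/3 = 119.67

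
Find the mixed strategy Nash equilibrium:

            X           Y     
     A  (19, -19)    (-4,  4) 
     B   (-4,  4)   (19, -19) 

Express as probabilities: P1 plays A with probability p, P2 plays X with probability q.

p = 0.5, q = 0.5

Work:
Find probabilities that make opponent indifferent:
P2 chooses q to make P1 indifferent between A and B
P1 chooses p to make P2 indifferent between X and Y
Mixed NE: P1 plays (A: 0.5, B: 0.5), P2 plays (X: 0.5, Y: 0.5)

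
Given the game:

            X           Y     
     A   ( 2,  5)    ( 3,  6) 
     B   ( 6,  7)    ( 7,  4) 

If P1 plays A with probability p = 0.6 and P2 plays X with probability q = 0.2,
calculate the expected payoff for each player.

E[P1] = 4.4, E[P2] = 5.32

Work:
E[P1] = p·q·π₁(A,X) + p·(1-q)·π₁(A,Y) + (1-p)·q·π₁(B,X) + (1-p)·(1-q)·π₁(B,Y)
= 0.6·0.2·2 + 0.6·0.8·3 + 0.4·0.2·6 + 0.4·0.8·7
= 4.4

E[P2] = 5.32 (similar calculation)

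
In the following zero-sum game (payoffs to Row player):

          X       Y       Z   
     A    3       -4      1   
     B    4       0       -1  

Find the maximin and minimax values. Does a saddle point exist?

Maximin = -1, Minimax = 0, Saddle: False

Work:
Row minimums: [-4, -1] → maximin = -1
Column maximums: [4, 0, 1] → minimax = 0
No saddle point (maximin ≠ minimax). Mixed strategy needed.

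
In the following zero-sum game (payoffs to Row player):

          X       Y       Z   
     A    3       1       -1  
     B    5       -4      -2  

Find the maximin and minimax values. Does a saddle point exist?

Maximin = -1, Minimax = -1, Saddle: True

Work:
Row minimums: [-1, -4] → maximin = -1
Column maximums: [5, 1, -1] → minimax = -1
Saddle point exists! Game value = -1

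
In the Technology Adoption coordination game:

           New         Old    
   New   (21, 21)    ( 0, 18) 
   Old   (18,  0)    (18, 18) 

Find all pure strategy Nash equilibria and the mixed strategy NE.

Pure NE: (New, New) and (Old, Old); Mixed NE: p = 0.8571, q = 0.8571

Work:
Check pure NE:
(New, New): (21, 21) - no unilateral deviation beneficial
(Old, Old): (18, 18) - no unilateral deviation beneficial
Mixed NE: P1 plays New with p = 0.8571, P2 plays New with q = 0.8571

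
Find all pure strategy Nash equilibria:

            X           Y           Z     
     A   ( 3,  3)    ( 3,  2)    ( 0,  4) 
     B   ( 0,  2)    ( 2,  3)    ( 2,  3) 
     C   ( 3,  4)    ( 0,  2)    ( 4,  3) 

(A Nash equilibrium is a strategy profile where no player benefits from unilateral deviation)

Nash equilibrium: (C, X)

Work:
Best responses:
  P1 vs X: payoffs [3, 0, 3] → best response A/C (payoff 3)
  P1 vs Y: payoffs [3, 2, 0] → best response A (payoff 3)
  P1 vs Z: payoffs [0, 2, 4] → best response C (payoff 4)
  P2 vs A: payoffs [3, 2, 4] → best response Z (payoff 4)
  P2 vs B: payoffs [2, 3, 3] → best response Y/Z (payoff 3)
  P2 vs C: payoffs [4, 2, 3] → best response X (payoff 4)
Mutual best responses: (C,X) → Nash equilibria.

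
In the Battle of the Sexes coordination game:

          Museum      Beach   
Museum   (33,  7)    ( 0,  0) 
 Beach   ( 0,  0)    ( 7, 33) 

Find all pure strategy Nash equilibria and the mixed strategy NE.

Pure NE: (Museum, Museum) and (Beach, Beach); Mixed NE: p = 0.825, q = 0.175

Work:
Check pure NE:
(Museum, Museum): (33, 7) - no unilateral deviation beneficial
(Beach, Beach): (7, 33) - no unilateral deviation beneficial
Mixed NE: P1 plays Museum with p = 0.825, P2 plays Museum with q = 0.175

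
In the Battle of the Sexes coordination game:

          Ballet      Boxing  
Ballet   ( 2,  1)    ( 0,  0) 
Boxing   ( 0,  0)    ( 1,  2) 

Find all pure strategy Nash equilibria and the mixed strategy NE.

Pure NE: (Ballet, Ballet) and (Boxing, Boxing); Mixed NE: p = 0.6667, q = 0.3333

Work:
Check pure NE:
(Ballet, Ballet): (2, 1) - no unilateral deviation beneficial
(Boxing, Boxing): (1, 2) - no unilateral deviation beneficial
Mixed NE: P1 plays Ballet with p = 0.6667, P2 plays Ballet with q = 0.3333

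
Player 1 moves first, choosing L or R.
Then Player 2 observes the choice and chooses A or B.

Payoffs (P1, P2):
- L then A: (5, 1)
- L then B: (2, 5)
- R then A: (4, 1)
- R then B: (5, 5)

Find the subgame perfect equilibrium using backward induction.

P1 plays R, P2 plays B after L and B after R; Payoff (5, 5)

Work:
Backward induction:
After L: P2 chooses B → P1 gets 2
After R: P2 chooses B → P1 gets 5
P1 chooses R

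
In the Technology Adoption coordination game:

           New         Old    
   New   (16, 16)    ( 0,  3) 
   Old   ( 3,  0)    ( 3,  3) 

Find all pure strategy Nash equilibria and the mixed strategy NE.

Pure NE: (New, New) and (Old, Old); Mixed NE: p = 0.1875, q = 0.1875

Work:
Check pure NE:
(New, New): (16, 16) - no unilateral deviation beneficial
(Old, Old): (3, 3) - no unilateral deviation beneficial
Mixed NE: P1 plays New with p = 0.1875, P2 plays New with q = 0.1875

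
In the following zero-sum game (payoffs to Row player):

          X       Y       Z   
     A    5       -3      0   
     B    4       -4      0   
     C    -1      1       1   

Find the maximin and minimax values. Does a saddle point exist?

Maximin = -1, Minimax = 1, Saddle: False

Work:
Row minimums: [-3, -4, -1] → maximin = -1
Column maximums: [5, 1, 1] → minimax = 1
No saddle point (maximin ≠ minimax). Mixed strategy needed.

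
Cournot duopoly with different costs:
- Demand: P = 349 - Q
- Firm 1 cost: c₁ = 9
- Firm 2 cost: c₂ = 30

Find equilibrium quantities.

q₁* = 120.33, q₂* = 99.33

Work:
Reaction: q₁ = (349 - 9 - q₂)/2
Reaction: q₂ = (349 - 30 - q₁)/2
Solve simultaneously:
q₁* = (349 - 2×9 + 30)/3 = 120.33
q₂* = (349 - 2×30 + 9)/3 = 99.33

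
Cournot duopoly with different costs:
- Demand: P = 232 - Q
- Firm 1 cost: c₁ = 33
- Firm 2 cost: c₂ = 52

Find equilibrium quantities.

q₁* = 72.67, q₂* = 53.67

Work:
Reaction: q₁ = (232 - 33 - q₂)/2
Reaction: q₂ = (232 - 52 - q₁)/2
Solve simultaneously:
q₁* = (232 - 2×33 + 52)/3 = 72.67
q₂* = (232 - 2×52 + 33)/3 = 53.67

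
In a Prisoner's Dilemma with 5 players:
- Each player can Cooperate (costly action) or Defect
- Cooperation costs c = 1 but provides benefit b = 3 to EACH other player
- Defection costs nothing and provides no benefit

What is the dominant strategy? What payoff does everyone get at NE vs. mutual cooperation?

Dominant: Defect; NE payoff = 0; Coop payoff = 11

Work:
Defect dominates (saves cost c = 1, benefit to others is external)
NE: All defect → everyone gets 0
If all cooperate: each receives (4)×3 - 1 = 11
Social dilemma: 11 > 0 but NE gives 0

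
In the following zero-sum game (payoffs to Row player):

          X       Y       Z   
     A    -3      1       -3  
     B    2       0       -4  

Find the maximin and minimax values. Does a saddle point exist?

Maximin = -3, Minimax = -3, Saddle: True

Work:
Row minimums: [-3, -4] → maximin = -3
Column maximums: [2, 1, -3] → minimax = -3
Saddle point exists! Game value = -3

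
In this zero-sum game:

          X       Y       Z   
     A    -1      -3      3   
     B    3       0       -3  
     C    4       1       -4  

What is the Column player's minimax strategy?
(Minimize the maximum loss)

Column should play Y, value = 1

Work:
Column player minimizes Row's maximum payoff:
Column X: max payoff to Row = 4
Column Y: max payoff to Row = 1
Column Z: max payoff to Row = 3
Minimum is 1, achieved by column Y.
Minimax strategy: Y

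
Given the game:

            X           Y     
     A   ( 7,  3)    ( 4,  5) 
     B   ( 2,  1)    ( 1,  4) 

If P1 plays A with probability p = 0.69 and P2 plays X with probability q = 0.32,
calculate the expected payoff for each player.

E[P1] = 3.8316, E[P2] = 3.9508

Work:
E[P1] = p·q·π₁(A,X) + p·(1-q)·π₁(A,Y) + (1-p)·q·π₁(B,X) + (1-p)·(1-q)·π₁(B,Y)
= 0.69·0.32·7 + 0.69·0.68·4 + 0.31·0.32·2 + 0.31·0.68·1
= 3.8316

E[P2] = 3.9508 (similar calculation)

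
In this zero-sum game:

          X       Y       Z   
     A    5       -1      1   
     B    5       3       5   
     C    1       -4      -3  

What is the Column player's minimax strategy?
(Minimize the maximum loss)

Column should play Y, value = 3

Work:
Column player minimizes Row's maximum payoff:
Column X: max payoff to Row = 5
Column Y: max payoff to Row = 3
Column Z: max payoff to Row = 5
Minimum is 3, achieved by column Y.
Minimax strategy: Y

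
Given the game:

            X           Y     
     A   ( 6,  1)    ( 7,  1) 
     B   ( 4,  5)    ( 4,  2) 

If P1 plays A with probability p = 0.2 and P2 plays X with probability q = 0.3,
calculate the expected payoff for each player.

E[P1] = 4.54, E[P2] = 2.52

Work:
E[P1] = p·q·π₁(A,X) + p·(1-q)·π₁(A,Y) + (1-p)·q·π₁(B,X) + (1-p)·(1-q)·π₁(B,Y)
= 0.2·0.3·6 + 0.2·0.7·7 + 0.8·0.3·4 + 0.8·0.7·4
= 4.54

E[P2] = 2.52 (similar calculation)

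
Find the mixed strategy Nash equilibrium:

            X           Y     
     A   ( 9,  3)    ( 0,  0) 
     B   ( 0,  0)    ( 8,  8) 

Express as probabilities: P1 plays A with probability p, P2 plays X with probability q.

p = 0.7273, q = 0.4706

Work:
Find probabilities that make opponent indifferent:
P2 chooses q to make P1 indifferent between A and B
P1 chooses p to make P2 indifferent between X and Y
Mixed NE: P1 plays (A: 0.7273, B: 0.2727), P2 plays (X: 0.4706, Y: 0.5294)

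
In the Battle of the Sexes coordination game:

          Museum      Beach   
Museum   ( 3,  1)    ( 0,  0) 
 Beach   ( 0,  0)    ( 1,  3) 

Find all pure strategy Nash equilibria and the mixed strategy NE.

Pure NE: (Museum, Museum) and (Beach, Beach); Mixed NE: p = 0.75, q = 0.25

Work:
Check pure NE:
(Museum, Museum): (3, 1) - no unilateral deviation beneficial
(Beach, Beach): (1, 3) - no unilateral deviation beneficial
Mixed NE: P1 plays Museum with p = 0.75, P2 plays Museum with q = 0.25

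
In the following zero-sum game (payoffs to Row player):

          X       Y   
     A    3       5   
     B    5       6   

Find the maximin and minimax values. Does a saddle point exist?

Maximin = 5, Minimax = 5, Saddle: True

Work:
Row minimums: [3, 5] → maximin = 5
Column maximums: [5, 6] → minimax = 5
Saddle point exists! Game value = 5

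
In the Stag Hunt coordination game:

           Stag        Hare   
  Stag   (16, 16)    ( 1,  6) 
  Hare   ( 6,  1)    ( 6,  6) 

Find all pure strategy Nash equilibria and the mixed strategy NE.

Pure NE: (Stag, Stag) and (Hare, Hare); Mixed NE: p = 0.3333, q = 0.3333

Work:
Check pure NE:
(Stag, Stag): (16, 16) - no unilateral deviation beneficial
(Hare, Hare): (6, 6) - no unilateral deviation beneficial
Mixed NE: P1 plays Stag with p = 0.3333, P2 plays Stag with q = 0.3333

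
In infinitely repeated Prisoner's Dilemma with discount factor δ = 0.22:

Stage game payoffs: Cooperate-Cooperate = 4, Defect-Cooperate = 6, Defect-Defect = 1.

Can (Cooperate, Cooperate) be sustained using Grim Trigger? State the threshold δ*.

δ* = 0.4; since δ = 0.22 < 0.4, cooperation cannot be sustained

Work:
For Grim Trigger:
Cooperate forever: 4/(1-δ)
Defect then punished: 6 + 1·δ/(1-δ)
Need: 4/(1-δ) ≥ 6 + 1·δ/(1-δ)
Solving: δ ≥ (T-R)/(T-P) = (6-4)/(6-1) = 0.4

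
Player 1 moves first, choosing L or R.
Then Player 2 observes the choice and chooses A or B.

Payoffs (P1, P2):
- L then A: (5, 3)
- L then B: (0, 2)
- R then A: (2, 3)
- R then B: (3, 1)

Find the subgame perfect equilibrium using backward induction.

P1 plays L, P2 plays A after L and A after R; Payoff (5, 3)

Work:
Backward induction:
After L: P2 chooses A → P1 gets 5
After R: P2 chooses A → P1 gets 2
P1 chooses L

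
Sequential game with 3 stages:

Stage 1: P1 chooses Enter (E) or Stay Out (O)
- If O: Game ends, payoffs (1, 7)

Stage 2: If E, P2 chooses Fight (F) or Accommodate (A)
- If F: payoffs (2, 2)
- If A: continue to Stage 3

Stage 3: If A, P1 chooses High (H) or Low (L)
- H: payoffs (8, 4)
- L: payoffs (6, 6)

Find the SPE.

SPE: (E, A, H); Outcome (8, 4)

Work:
Stage 3: P1 chooses H (8 vs 6)
Stage 2: P2: F->2, A->4 (anticipating H). Choose A
Stage 1: P1: O->1, E->8 (anticipating A, H). Choose E
SPE path: E -> A -> H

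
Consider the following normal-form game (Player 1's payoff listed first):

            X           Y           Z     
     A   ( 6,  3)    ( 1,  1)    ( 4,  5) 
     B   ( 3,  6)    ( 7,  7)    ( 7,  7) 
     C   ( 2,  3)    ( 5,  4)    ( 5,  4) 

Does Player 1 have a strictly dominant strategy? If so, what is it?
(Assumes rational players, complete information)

No strictly dominant strategy exists for Player 1

Work:
A strategy strictly dominates another if it gives a strictly higher payoff against every opponent action. Compare each pair of P1's strategies column-by-column:
  A vs B: [6 vs 3, 1 vs 7, 4 vs 7] → A does not strictly dominate B (column Y: 1 ≤ 7)
  A vs C: [6 vs 2, 1 vs 5, 4 vs 5] → A does not strictly dominate C (column Y: 1 ≤ 5)
  B vs A: [3 vs 6, 7 vs 1, 7 vs 4] → B does not strictly dominate A (column X: 3 ≤ 6)
  B vs C: [3 vs 2, 7 vs 5, 7 vs 5] → B strictly dominates C
  C vs A: [2 vs 6, 5 vs 1, 5 vs 4] → C does not strictly dominate A (column X: 2 ≤ 6)
  C vs B: [2 vs 3, 5 vs 7, 5 vs 7] → C does not strictly dominate B (column X: 2 ≤ 3)
No single strategy strictly dominates all others → no strictly dominant strategy.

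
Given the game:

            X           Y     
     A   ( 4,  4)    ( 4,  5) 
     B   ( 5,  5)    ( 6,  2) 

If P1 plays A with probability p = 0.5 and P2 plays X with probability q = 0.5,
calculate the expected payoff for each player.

E[P1] = 4.75, E[P2] = 4.0

Work:
E[P1] = p·q·π₁(A,X) + p·(1-q)·π₁(A,Y) + (1-p)·q·π₁(B,X) + (1-p)·(1-q)·π₁(B,Y)
= 0.5·0.5·4 + 0.5·0.5·4 + 0.5·0.5·5 + 0.5·0.5·6
= 4.75

E[P2] = 4.0 (similar calculation)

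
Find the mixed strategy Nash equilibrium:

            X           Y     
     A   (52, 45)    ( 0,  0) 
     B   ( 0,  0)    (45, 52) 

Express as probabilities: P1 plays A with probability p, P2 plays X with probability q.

p = 0.5361, q = 0.4639

Work:
Find probabilities that make opponent indifferent:
P2 chooses q to make P1 indifferent between A and B
P1 chooses p to make P2 indifferent between X and Y
Mixed NE: P1 plays (A: 0.5361, B: 0.4639), P2 plays (X: 0.4639, Y: 0.5361)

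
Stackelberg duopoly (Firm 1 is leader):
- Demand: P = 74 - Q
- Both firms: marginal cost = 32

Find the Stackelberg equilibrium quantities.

q₁* (leader) = 21.0, q₂* (follower) = 10.5

Work:
Follower's reaction: q₂ = (a - c - q₁)/2
Leader substitutes: π₁ = q₁·(a - q₁ - (a-c-q₁)/2 - c)
FOC: q₁* = (74 - 32)/2 = 21.00
Then: q₂* = (74 - 32 - 21.0)/2 = 10.50
Leader has first-mover advantage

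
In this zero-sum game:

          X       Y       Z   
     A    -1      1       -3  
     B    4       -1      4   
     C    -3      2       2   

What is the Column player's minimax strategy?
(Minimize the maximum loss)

Column should play Y, value = 2

Work:
Column player minimizes Row's maximum payoff:
Column X: max payoff to Row = 4
Column Y: max payoff to Row = 2
Column Z: max payoff to Row = 4
Minimum is 2, achieved by column Y.
Minimax strategy: Y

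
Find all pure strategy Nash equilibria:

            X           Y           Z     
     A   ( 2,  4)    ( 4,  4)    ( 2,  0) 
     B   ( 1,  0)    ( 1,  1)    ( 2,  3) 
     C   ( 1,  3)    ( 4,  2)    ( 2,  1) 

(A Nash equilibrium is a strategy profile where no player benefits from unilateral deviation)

Nash equilibrium: (A, X), (A, Y), (B, Z)

Work:
Best responses:
  P1 vs X: payoffs [2, 1, 1] → best response A (payoff 2)
  P1 vs Y: payoffs [4, 1, 4] → best response A/C (payoff 4)
  P1 vs Z: payoffs [2, 2, 2] → best response A/B/C (payoff 2)
  P2 vs A: payoffs [4, 4, 0] → best response X/Y (payoff 4)
  P2 vs B: payoffs [0, 1, 3] → best response Z (payoff 3)
  P2 vs C: payoffs [3, 2, 1] → best response X (payoff 3)
Mutual best responses: (A,X), (A,Y), (B,Z) → Nash equilibria.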